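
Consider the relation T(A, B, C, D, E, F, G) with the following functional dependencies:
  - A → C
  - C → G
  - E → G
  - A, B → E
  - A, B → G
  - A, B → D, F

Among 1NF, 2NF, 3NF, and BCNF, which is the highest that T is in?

1NF

Candidate key: {A, B}. Prime attributes: {A, B}.
A → C breaks BCNF: {A}⁺ = {A, C, G}, so {A} is not a superkey.
A → C determines the non-prime attribute {C} from a non-superkey — 3NF is violated.
The proper key subset {A} of {A, B} determines non-prime {C, G}, so the relation is not even in 2NF.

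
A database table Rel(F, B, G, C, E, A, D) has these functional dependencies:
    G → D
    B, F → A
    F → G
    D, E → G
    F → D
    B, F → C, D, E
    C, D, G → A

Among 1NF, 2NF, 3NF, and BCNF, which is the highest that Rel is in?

1NF

Candidate key: {B, F}. Prime attributes: {B, F}.
G → D: {G}⁺ = {D, G}, which is not all of the attributes, so the left side is not a superkey — BCNF is violated.
Because {D} is non-prime and the left side of G → D is not a superkey, the relation is not in 3NF.
Since {F} ⊂ {B, F} and {F}⁺ ⊇ {D, G} with {D, G} non-prime, there is a partial dependency; 2NF fails.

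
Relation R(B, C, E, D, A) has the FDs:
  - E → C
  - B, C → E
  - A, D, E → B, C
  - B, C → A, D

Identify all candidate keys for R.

{A, D, E}, {B, C}, {B, E}

{B, C}⁺ = {A, B, C, D, E}, which is every attribute, so {B, C} is a candidate key.
{B, E}⁺ = {A, B, C, D, E}, which is every attribute, so {B, E} is a candidate key.
{A, D, E}⁺ = {A, B, C, D, E}, which is every attribute, so {A, D, E} is a candidate key.
Any other superkey properly contains one of these, so there are no further candidate keys.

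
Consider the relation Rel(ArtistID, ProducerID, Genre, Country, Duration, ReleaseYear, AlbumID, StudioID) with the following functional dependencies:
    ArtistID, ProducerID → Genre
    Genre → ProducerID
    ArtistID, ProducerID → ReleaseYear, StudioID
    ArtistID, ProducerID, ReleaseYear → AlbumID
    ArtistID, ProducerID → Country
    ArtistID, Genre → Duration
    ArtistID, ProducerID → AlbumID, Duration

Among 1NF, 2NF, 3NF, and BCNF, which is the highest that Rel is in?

Candidate keys: {ArtistID, Genre}, {ArtistID, ProducerID}. Prime attributes: {ArtistID, Genre, ProducerID}.
Genre → ProducerID breaks BCNF: {Genre}⁺ = {Genre, ProducerID}, so {Genre} is not a superkey.
Its right-hand attributes {ProducerID} are all prime, as are those of every other non-superkey FD — the relation is in 3NF.

3NF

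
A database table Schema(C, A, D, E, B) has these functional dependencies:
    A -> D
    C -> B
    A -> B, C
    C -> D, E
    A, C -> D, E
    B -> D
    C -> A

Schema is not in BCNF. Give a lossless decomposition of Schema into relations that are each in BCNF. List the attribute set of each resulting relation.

Candidate keys of the original relation: {A}, {C}.
{A, B, C, D, E}: {B} determines {B, D} here but is not a superkey — split on B -> D, giving {B, D} and {A, B, C, E}.
{B, D}: every determinant is a superkey — BCNF.
{A, B, C, E}: every determinant is a superkey — BCNF.

{A, B, C, E}; {B, D}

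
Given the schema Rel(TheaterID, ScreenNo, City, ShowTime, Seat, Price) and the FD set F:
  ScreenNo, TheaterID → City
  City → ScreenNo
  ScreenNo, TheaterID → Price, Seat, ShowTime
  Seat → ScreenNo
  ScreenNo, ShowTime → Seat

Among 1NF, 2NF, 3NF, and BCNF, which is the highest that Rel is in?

Candidate keys: {City, TheaterID}, {ScreenNo, TheaterID}, {Seat, TheaterID}. Prime attributes: {City, ScreenNo, Seat, TheaterID}.
For City → ScreenNo we have {City}⁺ = {City, ScreenNo}; {City} is not a superkey, so BCNF fails.
Since {ScreenNo} ⊆ prime attributes and every other non-superkey FD also has a prime right side, the schema is in 3NF.

3NF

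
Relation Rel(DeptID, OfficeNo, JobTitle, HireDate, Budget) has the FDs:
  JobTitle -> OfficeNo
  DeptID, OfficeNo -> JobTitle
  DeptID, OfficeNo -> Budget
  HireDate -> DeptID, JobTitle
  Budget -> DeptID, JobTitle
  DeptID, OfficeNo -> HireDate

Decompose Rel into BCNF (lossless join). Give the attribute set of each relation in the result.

Candidate keys of the original relation: {Budget}, {DeptID, JobTitle}, {DeptID, OfficeNo}, {HireDate}.
In {Budget, DeptID, HireDate, JobTitle, OfficeNo}, {JobTitle} is not a superkey ({JobTitle}⁺ restricted to this set is {JobTitle, OfficeNo}), so split on JobTitle -> OfficeNo into {JobTitle, OfficeNo} and {Budget, DeptID, HireDate, JobTitle}.
{JobTitle, OfficeNo}: every determinant is a superkey — BCNF.
{Budget, DeptID, HireDate, JobTitle}: every determinant is a superkey — BCNF.

{Budget, DeptID, HireDate, JobTitle}; {JobTitle, OfficeNo}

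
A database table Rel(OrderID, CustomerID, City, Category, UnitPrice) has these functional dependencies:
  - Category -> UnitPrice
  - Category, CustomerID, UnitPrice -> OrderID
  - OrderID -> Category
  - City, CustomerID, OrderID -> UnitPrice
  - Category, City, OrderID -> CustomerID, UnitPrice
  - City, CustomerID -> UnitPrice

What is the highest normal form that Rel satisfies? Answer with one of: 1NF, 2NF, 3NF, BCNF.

Candidate keys: {Category, City, CustomerID}, {City, OrderID}. Prime attributes: {Category, City, CustomerID, OrderID}.
Category -> UnitPrice breaks BCNF: {Category}⁺ = {Category, UnitPrice}, so {Category} is not a superkey.
Category -> UnitPrice has non-prime {UnitPrice} on the right and a non-superkey on the left, so 3NF fails.
The proper key subset {OrderID} of {City, OrderID} determines non-prime {UnitPrice}, so the relation is not even in 2NF.

1NF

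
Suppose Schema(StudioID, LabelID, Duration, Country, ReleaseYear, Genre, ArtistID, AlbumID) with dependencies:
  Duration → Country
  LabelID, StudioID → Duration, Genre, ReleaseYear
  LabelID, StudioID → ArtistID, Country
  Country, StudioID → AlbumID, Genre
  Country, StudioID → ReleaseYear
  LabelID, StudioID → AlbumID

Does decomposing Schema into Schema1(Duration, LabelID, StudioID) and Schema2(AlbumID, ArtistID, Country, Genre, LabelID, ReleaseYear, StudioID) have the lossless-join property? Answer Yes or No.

Yes

Common attributes: {LabelID, StudioID}; their closure is {AlbumID, ArtistID, Country, Duration, Genre, LabelID, ReleaseYear, StudioID}.
Since Schema1 ⊆ {AlbumID, ArtistID, Country, Duration, Genre, LabelID, ReleaseYear, StudioID}, the intersection is a superkey of Schema1; the decomposition is lossless.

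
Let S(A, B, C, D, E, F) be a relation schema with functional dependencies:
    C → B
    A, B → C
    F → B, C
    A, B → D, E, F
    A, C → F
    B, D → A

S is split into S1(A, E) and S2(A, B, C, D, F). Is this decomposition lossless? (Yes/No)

No

Common attributes: {A}; their closure is {A}.
The closure covers neither S1 nor S2 entirely; the join is not lossless.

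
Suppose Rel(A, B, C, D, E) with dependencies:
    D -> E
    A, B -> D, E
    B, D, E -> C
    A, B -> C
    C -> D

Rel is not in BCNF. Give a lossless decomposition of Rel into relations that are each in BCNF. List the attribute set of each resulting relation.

Candidate key of the original relation: {A, B}.
Within {A, B, C, D, E}: {D}⁺ ∩ {A, B, C, D, E} = {D, E}, not the whole set, so D -> E violates BCNF; decompose into {D, E} and {A, B, C, D}.
{D, E}: every determinant is a superkey — BCNF.
Within {A, B, C, D}: {C}⁺ ∩ {A, B, C, D} = {C, D}, not the whole set, so C -> D violates BCNF; decompose into {C, D} and {A, B, C}.
{C, D}: every determinant is a superkey — BCNF.
{A, B, C}: every determinant is a superkey — BCNF.

{A, B, C}; {C, D}; {D, E}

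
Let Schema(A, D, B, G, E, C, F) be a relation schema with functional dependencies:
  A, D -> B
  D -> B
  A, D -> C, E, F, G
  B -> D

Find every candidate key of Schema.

{A, B}, {A, D}

Attributes never on any right-hand side: {A} — every candidate key must contain it.
Closure of {A, B} is {A, B, C, D, E, F, G}, the whole schema; {A, B} is a candidate key.
Closure of {A, D} is {A, B, C, D, E, F, G}, the whole schema; {A, D} is a candidate key.
No proper subset of any of these is a key, and no other minimal superkey exists.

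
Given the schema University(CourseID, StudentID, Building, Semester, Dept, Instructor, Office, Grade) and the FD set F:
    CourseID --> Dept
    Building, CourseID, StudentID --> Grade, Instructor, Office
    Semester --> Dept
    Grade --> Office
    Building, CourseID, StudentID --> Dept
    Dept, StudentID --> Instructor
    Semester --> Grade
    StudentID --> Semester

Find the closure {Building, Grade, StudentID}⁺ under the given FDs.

Start with {Building, Grade, StudentID}.
Grade --> Office applies; add {Office} → now {Building, Grade, Office, StudentID}.
StudentID --> Semester applies; add {Semester} → now {Building, Grade, Office, Semester, StudentID}.
Semester --> Dept applies; add {Dept} → now {Building, Dept, Grade, Office, Semester, StudentID}.
Dept, StudentID --> Instructor applies; add {Instructor} → now {Building, Dept, Grade, Instructor, Office, Semester, StudentID}.
No further FD applies.

{Building, Dept, Grade, Instructor, Office, Semester, StudentID}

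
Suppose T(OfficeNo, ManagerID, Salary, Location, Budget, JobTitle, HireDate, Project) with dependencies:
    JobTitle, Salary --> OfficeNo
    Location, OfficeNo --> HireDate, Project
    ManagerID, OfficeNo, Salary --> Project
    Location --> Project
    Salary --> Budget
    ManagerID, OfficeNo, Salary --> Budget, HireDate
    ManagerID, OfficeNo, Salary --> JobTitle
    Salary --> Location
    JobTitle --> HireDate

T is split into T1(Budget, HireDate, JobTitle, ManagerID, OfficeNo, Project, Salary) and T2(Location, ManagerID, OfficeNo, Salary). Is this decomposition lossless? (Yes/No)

Yes

T1 ∩ T2 = {ManagerID, OfficeNo, Salary}; its closure under F is {Budget, HireDate, JobTitle, Location, ManagerID, OfficeNo, Project, Salary}.
Since T1 ⊆ {Budget, HireDate, JobTitle, Location, ManagerID, OfficeNo, Project, Salary}, the intersection is a superkey of T1; the decomposition is lossless.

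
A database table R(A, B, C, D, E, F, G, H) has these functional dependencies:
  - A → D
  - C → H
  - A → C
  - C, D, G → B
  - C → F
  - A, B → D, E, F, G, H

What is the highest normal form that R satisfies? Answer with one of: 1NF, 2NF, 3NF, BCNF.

Candidate keys: {A, B}, {A, G}. Prime attributes: {A, B, G}.
A → D breaks BCNF: {A}⁺ = {A, C, D, F, H}, so {A} is not a superkey.
A → D has non-prime {D} on the right and a non-superkey on the left, so 3NF fails.
The proper key subset {A} of {A, B} determines non-prime {C, D, F, H}, so the relation is not even in 2NF.

1NF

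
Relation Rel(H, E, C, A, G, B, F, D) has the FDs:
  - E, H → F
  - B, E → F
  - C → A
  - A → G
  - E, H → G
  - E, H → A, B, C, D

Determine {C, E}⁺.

Start with {C, E}.
C → A applies; add {A} → now {A, C, E}.
A → G applies; add {G} → now {A, C, E, G}.
No further FD applies.

{A, C, E, G}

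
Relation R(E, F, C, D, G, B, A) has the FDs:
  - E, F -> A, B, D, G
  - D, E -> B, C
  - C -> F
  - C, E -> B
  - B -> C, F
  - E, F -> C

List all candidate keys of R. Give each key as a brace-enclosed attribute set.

{B, E}, {C, E}, {D, E}, {E, F}

{E} never appears on the right of any FD, so every key must include it.
{B, E} is a candidate key since {B, E}⁺ = {A, B, C, D, E, F, G} covers every attribute.
{C, E} is a candidate key since {C, E}⁺ = {A, B, C, D, E, F, G} covers every attribute.
{D, E} is a candidate key since {D, E}⁺ = {A, B, C, D, E, F, G} covers every attribute.
{E, F} is a candidate key since {E, F}⁺ = {A, B, C, D, E, F, G} covers every attribute.
Any other superkey properly contains one of these, so there are no further candidate keys.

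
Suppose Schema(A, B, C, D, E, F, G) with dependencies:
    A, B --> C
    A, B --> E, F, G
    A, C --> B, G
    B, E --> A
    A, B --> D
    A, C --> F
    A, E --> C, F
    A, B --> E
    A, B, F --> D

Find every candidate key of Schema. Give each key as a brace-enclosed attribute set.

Closure of {A, B} is {A, B, C, D, E, F, G}, the whole schema; {A, B} is a candidate key.
Closure of {A, C} is {A, B, C, D, E, F, G}, the whole schema; {A, C} is a candidate key.
Closure of {A, E} is {A, B, C, D, E, F, G}, the whole schema; {A, E} is a candidate key.
Closure of {B, E} is {A, B, C, D, E, F, G}, the whole schema; {B, E} is a candidate key.
Any other superkey properly contains one of these, so there are no further candidate keys.

{A, B}, {A, C}, {A, E}, {B, E}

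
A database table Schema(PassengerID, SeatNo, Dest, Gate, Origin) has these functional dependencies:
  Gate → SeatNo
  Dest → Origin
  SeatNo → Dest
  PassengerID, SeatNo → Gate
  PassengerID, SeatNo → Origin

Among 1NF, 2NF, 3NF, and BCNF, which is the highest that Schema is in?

Candidate keys: {Gate, PassengerID}, {PassengerID, SeatNo}. Prime attributes: {Gate, PassengerID, SeatNo}.
Gate → SeatNo breaks BCNF: {Gate}⁺ = {Dest, Gate, Origin, SeatNo}, so {Gate} is not a superkey.
Because {Origin} is non-prime and the left side of Dest → Origin is not a superkey, the relation is not in 3NF.
Since {Gate} ⊂ {Gate, PassengerID} and {Gate}⁺ ⊇ {Dest, Origin} with {Dest, Origin} non-prime, there is a partial dependency; 2NF fails.

1NF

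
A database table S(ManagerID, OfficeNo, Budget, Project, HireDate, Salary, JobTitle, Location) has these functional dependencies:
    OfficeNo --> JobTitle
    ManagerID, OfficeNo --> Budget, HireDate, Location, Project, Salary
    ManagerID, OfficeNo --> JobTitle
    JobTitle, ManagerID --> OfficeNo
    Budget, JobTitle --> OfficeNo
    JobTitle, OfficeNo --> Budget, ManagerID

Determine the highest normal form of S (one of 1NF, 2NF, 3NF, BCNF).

Candidate keys: {Budget, JobTitle}, {JobTitle, ManagerID}, {OfficeNo}. Prime attributes: {Budget, JobTitle, ManagerID, OfficeNo}.
Each dependency's left side is a superkey — BCNF holds.

BCNF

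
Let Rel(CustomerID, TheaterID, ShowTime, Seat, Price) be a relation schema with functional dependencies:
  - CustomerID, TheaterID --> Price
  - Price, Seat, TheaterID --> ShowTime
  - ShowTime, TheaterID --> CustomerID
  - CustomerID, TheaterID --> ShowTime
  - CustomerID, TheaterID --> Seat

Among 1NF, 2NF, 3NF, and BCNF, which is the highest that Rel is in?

Candidate keys: {CustomerID, TheaterID}, {Price, Seat, TheaterID}, {ShowTime, TheaterID}. Prime attributes: {CustomerID, Price, Seat, ShowTime, TheaterID}.
Each dependency's left side is a superkey — BCNF holds.

BCNF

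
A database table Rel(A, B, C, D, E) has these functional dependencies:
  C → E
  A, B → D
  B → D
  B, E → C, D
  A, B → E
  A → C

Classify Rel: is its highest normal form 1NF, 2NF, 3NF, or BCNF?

Candidate key: {A, B}. Prime attributes: {A, B}.
C → E breaks BCNF: {C}⁺ = {C, E}, so {C} is not a superkey.
Because {E} is non-prime and the left side of C → E is not a superkey, the relation is not in 3NF.
{A} is a proper subset of the key {A, B}, and {A}⁺ contains the non-prime attributes {C, E} — a partial dependency, so 2NF is violated.

1NF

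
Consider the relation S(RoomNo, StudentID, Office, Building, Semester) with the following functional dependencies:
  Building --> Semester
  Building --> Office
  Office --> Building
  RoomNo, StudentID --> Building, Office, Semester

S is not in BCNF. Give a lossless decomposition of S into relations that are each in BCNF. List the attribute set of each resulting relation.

{Building, Office, Semester}; {Building, RoomNo, StudentID}

Candidate key of the original relation: {RoomNo, StudentID}.
Within {Building, Office, RoomNo, Semester, StudentID}: {Building}⁺ ∩ {Building, Office, RoomNo, Semester, StudentID} = {Building, Office, Semester}, not the whole set, so Building --> Office, Semester violates BCNF; decompose into {Building, Office, Semester} and {Building, RoomNo, StudentID}.
{Building, Office, Semester}: every determinant is a superkey — BCNF.
{Building, RoomNo, StudentID}: every determinant is a superkey — BCNF.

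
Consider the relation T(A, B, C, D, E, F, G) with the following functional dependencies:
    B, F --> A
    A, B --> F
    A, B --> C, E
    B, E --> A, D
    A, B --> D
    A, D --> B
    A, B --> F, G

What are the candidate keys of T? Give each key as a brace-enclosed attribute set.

{A, B}, {A, D}, {B, E}, {B, F}

{A, B}⁺ = {A, B, C, D, E, F, G}, which is every attribute, so {A, B} is a candidate key.
{A, D}⁺ = {A, B, C, D, E, F, G}, which is every attribute, so {A, D} is a candidate key.
{B, E}⁺ = {A, B, C, D, E, F, G}, which is every attribute, so {B, E} is a candidate key.
{B, F}⁺ = {A, B, C, D, E, F, G}, which is every attribute, so {B, F} is a candidate key.
These are minimal and exhaustive — every other superkey contains one of them.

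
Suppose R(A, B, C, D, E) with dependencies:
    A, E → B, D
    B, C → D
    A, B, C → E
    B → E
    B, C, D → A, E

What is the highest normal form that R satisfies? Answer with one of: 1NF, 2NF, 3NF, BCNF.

1NF

Candidate keys: {A, C, E}, {B, C}. Prime attributes: {A, B, C, E}.
A, E → B, D breaks BCNF: {A, E}⁺ = {A, B, D, E}, so {A, E} is not a superkey.
Because {D} is non-prime and the left side of A, E → B, D is not a superkey, the relation is not in 3NF.
{A, E} is a proper subset of the key {A, C, E}, and {A, E}⁺ contains the non-prime attribute {D} — a partial dependency, so 2NF is violated.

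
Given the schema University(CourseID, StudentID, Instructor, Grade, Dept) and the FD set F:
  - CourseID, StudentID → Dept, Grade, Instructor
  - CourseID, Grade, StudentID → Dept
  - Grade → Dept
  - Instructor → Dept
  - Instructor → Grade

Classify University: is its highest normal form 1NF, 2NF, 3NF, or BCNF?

Candidate key: {CourseID, StudentID}. Prime attributes: {CourseID, StudentID}.
Grade → Dept breaks BCNF: {Grade}⁺ = {Dept, Grade}, so {Grade} is not a superkey.
Grade → Dept determines the non-prime attribute {Dept} from a non-superkey — 3NF is violated.
No proper subset of a key has a non-prime attribute in its closure, so there is no partial dependency; 2NF holds.

2NF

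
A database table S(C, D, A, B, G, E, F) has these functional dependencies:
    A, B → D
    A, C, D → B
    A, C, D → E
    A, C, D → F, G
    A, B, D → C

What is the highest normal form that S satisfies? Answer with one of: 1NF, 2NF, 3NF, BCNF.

Candidate keys: {A, B}, {A, C, D}. Prime attributes: {A, B, C, D}.
Each dependency's left side is a superkey — BCNF holds.

BCNF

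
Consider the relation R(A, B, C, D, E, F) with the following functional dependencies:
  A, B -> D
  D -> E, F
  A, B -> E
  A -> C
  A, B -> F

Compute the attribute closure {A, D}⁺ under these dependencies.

Start with {A, D}.
D -> E, F applies; add {E, F} → now {A, D, E, F}.
A -> C applies; add {C} → now {A, C, D, E, F}.
No further FD applies.

{A, C, D, E, F}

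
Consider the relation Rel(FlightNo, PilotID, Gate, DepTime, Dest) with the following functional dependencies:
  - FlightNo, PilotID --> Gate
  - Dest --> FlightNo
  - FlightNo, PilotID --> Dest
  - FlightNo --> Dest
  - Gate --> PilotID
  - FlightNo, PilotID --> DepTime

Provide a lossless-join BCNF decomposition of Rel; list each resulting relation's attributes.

{DepTime, Dest, Gate}; {Dest, FlightNo}; {Gate, PilotID}

Candidate keys of the original relation: {Dest, Gate}, {Dest, PilotID}, {FlightNo, Gate}, {FlightNo, PilotID}.
In {DepTime, Dest, FlightNo, Gate, PilotID}, {Dest} is not a superkey ({Dest}⁺ restricted to this set is {Dest, FlightNo}), so split on Dest --> FlightNo into {Dest, FlightNo} and {DepTime, Dest, Gate, PilotID}.
{Dest, FlightNo} is in BCNF.
In {DepTime, Dest, Gate, PilotID}, {Gate} is not a superkey ({Gate}⁺ restricted to this set is {Gate, PilotID}), so split on Gate --> PilotID into {Gate, PilotID} and {DepTime, Dest, Gate}.
{Gate, PilotID} is in BCNF.
{DepTime, Dest, Gate} is in BCNF.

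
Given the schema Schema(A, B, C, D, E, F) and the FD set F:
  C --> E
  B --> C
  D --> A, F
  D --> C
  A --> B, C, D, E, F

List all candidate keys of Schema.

{A} is a candidate key since {A}⁺ = {A, B, C, D, E, F} covers every attribute.
{D} is a candidate key since {D}⁺ = {A, B, C, D, E, F} covers every attribute.
No proper subset of any of these is a key, and no other minimal superkey exists.

{A}, {D}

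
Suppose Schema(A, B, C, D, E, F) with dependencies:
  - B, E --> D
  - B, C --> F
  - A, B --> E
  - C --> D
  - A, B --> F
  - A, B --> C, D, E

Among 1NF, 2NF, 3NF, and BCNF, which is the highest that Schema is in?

Candidate key: {A, B}. Prime attributes: {A, B}.
B, E --> D breaks BCNF: {B, E}⁺ = {B, D, E}, so {B, E} is not a superkey.
Because {D} is non-prime and the left side of B, E --> D is not a superkey, the relation is not in 3NF.
No proper subset of a key has a non-prime attribute in its closure, so there is no partial dependency; 2NF holds.

2NF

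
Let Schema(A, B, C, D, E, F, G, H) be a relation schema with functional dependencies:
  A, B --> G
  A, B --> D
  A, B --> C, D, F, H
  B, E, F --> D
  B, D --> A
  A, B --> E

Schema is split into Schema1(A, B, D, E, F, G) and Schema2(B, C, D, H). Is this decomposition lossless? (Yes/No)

Yes

The shared attributes are {B, D} and {B, D}⁺ = {A, B, C, D, E, F, G, H}.
This includes all of Schema1, so the common attributes are a superkey of Schema1 — the join is lossless.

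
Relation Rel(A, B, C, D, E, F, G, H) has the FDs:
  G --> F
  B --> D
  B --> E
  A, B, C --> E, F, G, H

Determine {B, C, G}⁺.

{B, C, D, E, F, G}

Start with {B, C, G}.
G --> F applies; add {F} → now {B, C, F, G}.
B --> D applies; add {D} → now {B, C, D, F, G}.
B --> E applies; add {E} → now {B, C, D, E, F, G}.
No further FD applies.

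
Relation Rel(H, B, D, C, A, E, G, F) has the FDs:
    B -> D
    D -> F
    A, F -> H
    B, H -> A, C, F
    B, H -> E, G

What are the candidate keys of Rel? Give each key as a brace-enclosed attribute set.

{A, B}, {B, H}

Attributes never on any right-hand side: {B} — every candidate key must contain it.
{A, B}⁺ = {A, B, C, D, E, F, G, H}, which is every attribute, so {A, B} is a candidate key.
{B, H}⁺ = {A, B, C, D, E, F, G, H}, which is every attribute, so {B, H} is a candidate key.
No proper subset of any of these is a key, and no other minimal superkey exists.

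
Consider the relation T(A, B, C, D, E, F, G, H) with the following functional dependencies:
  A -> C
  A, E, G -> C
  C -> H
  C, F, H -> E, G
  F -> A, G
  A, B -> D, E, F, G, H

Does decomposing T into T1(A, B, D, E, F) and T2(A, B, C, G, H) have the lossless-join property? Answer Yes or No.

Yes

Common attributes: {A, B}; their closure is {A, B, C, D, E, F, G, H}.
T1 is contained in that closure, so T1 ∩ T2 -> T1 holds and the join is lossless.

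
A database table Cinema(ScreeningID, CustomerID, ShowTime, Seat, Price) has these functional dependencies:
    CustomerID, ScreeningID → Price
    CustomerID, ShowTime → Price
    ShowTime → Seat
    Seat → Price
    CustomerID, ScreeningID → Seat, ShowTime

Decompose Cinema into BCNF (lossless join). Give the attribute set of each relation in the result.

Candidate key of the original relation: {CustomerID, ScreeningID}.
Within {CustomerID, Price, ScreeningID, Seat, ShowTime}: {CustomerID, ShowTime}⁺ ∩ {CustomerID, Price, ScreeningID, Seat, ShowTime} = {CustomerID, Price, Seat, ShowTime}, not the whole set, so CustomerID, ShowTime → Price, Seat violates BCNF; decompose into {CustomerID, Price, Seat, ShowTime} and {CustomerID, ScreeningID, ShowTime}.
Within {CustomerID, Price, Seat, ShowTime}: {ShowTime}⁺ ∩ {CustomerID, Price, Seat, ShowTime} = {Price, Seat, ShowTime}, not the whole set, so ShowTime → Price, Seat violates BCNF; decompose into {Price, Seat, ShowTime} and {CustomerID, ShowTime}.
Within {Price, Seat, ShowTime}: {Seat}⁺ ∩ {Price, Seat, ShowTime} = {Price, Seat}, not the whole set, so Seat → Price violates BCNF; decompose into {Price, Seat} and {Seat, ShowTime}.
{Price, Seat} has no BCNF violation.
{Seat, ShowTime} has no BCNF violation.
{CustomerID, ShowTime} has no BCNF violation.
{CustomerID, ScreeningID, ShowTime} has no BCNF violation.

{CustomerID, ScreeningID, ShowTime}; {Price, Seat}; {Seat, ShowTime}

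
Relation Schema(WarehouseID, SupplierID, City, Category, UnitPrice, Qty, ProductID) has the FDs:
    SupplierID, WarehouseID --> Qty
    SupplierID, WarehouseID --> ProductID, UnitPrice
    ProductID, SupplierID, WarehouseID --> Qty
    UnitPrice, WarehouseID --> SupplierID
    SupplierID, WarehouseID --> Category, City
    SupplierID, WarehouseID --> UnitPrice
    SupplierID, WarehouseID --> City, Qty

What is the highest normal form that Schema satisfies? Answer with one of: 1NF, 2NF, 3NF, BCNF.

BCNF

Candidate keys: {SupplierID, WarehouseID}, {UnitPrice, WarehouseID}. Prime attributes: {SupplierID, UnitPrice, WarehouseID}.
Each dependency's left side is a superkey — BCNF holds.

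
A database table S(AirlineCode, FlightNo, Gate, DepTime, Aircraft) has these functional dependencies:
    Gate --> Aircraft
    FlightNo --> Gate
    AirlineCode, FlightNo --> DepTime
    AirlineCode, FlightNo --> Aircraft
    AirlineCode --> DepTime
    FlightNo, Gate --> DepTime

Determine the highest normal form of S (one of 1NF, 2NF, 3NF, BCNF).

Candidate key: {AirlineCode, FlightNo}. Prime attributes: {AirlineCode, FlightNo}.
For Gate --> Aircraft we have {Gate}⁺ = {Aircraft, Gate}; {Gate} is not a superkey, so BCNF fails.
Gate --> Aircraft determines the non-prime attribute {Aircraft} from a non-superkey — 3NF is violated.
{AirlineCode} is a proper subset of the key {AirlineCode, FlightNo}, and {AirlineCode}⁺ contains the non-prime attribute {DepTime} — a partial dependency, so 2NF is violated.

1NF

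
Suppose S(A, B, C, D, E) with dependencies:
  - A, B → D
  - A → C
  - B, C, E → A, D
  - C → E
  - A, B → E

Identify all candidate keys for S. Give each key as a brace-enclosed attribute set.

No FD produces {B}, so it must be in every candidate key.
{A, B}⁺ = {A, B, C, D, E} — all of the relation — so {A, B} is a candidate key.
{B, C}⁺ = {A, B, C, D, E} — all of the relation — so {B, C} is a candidate key.
Any other superkey properly contains one of these, so there are no further candidate keys.

{A, B}, {B, C}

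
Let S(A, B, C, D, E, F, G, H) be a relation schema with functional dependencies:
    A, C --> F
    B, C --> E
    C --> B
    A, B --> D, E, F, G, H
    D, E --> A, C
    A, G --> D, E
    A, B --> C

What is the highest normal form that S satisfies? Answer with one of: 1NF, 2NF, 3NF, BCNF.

Candidate keys: {A, B}, {A, C}, {A, G}, {C, D}, {D, E}. Prime attributes: {A, B, C, D, E, G}.
For B, C --> E we have {B, C}⁺ = {B, C, E}; {B, C} is not a superkey, so BCNF fails.
But every attribute on its right side ({E}) is prime, and the same holds for every other non-superkey FD, so 3NF still holds.

3NF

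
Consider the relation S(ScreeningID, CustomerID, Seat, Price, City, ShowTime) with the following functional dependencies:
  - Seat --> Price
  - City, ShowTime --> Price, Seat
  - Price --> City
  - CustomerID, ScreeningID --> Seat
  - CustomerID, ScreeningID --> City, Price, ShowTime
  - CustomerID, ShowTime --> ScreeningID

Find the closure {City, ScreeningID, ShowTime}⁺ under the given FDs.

Start with {City, ScreeningID, ShowTime}.
City, ShowTime --> Price, Seat applies; add {Price, Seat} → now {City, Price, ScreeningID, Seat, ShowTime}.
No further FD applies.

{City, Price, ScreeningID, Seat, ShowTime}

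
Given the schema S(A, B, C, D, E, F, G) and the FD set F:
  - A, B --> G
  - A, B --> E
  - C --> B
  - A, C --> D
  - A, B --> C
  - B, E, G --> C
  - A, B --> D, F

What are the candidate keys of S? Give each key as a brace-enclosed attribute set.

No FD produces {A}, so it must be in every candidate key.
{A, B} is a candidate key since {A, B}⁺ = {A, B, C, D, E, F, G} covers every attribute.
{A, C} is a candidate key since {A, C}⁺ = {A, B, C, D, E, F, G} covers every attribute.
No proper subset of any of these is a key, and no other minimal superkey exists.

{A, B}, {A, C}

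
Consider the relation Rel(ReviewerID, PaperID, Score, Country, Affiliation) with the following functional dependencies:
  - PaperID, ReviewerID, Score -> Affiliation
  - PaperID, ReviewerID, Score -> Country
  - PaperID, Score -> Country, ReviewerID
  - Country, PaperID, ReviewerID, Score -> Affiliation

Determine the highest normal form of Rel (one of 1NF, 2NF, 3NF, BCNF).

BCNF

Candidate key: {PaperID, Score}. Prime attributes: {PaperID, Score}.
Every FD has a superkey on the left, so the relation is in BCNF.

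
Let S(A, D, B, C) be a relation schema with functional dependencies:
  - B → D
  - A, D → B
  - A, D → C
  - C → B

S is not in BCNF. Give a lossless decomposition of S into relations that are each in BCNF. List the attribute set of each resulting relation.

Candidate keys of the original relation: {A, B}, {A, C}, {A, D}.
Within {A, B, C, D}: {B}⁺ ∩ {A, B, C, D} = {B, D}, not the whole set, so B → D violates BCNF; decompose into {B, D} and {A, B, C}.
{B, D}: every determinant is a superkey — BCNF.
Within {A, B, C}: {C}⁺ ∩ {A, B, C} = {B, C}, not the whole set, so C → B violates BCNF; decompose into {B, C} and {A, C}.
{B, C}: every determinant is a superkey — BCNF.
{A, C}: every determinant is a superkey — BCNF.

{A, C}; {B, C}; {B, D}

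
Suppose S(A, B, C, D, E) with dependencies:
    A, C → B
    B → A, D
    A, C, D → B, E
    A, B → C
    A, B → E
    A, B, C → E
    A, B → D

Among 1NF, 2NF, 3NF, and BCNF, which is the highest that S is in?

Candidate keys: {A, C}, {B}. Prime attributes: {A, B, C}.
Each dependency's left side is a superkey — BCNF holds.

BCNF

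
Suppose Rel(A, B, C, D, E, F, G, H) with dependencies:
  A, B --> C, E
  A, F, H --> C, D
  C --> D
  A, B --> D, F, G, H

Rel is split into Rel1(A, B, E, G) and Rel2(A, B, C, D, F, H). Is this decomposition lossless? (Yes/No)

Yes

Common attributes: {A, B}; their closure is {A, B, C, D, E, F, G, H}.
This includes all of Rel1, so the common attributes are a superkey of Rel1 — the join is lossless.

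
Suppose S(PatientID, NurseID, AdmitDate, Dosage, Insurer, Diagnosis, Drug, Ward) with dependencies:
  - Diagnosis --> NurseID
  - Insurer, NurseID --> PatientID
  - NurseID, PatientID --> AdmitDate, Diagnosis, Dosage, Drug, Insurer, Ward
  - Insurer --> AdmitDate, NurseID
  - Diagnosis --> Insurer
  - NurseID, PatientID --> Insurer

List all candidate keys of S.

{Diagnosis}, {Insurer}, {NurseID, PatientID}

Closure of {Diagnosis} is {AdmitDate, Diagnosis, Dosage, Drug, Insurer, NurseID, PatientID, Ward}, the whole schema; {Diagnosis} is a candidate key.
Closure of {Insurer} is {AdmitDate, Diagnosis, Dosage, Drug, Insurer, NurseID, PatientID, Ward}, the whole schema; {Insurer} is a candidate key.
Closure of {NurseID, PatientID} is {AdmitDate, Diagnosis, Dosage, Drug, Insurer, NurseID, PatientID, Ward}, the whole schema; {NurseID, PatientID} is a candidate key.
No proper subset of any of these is a key, and no other minimal superkey exists.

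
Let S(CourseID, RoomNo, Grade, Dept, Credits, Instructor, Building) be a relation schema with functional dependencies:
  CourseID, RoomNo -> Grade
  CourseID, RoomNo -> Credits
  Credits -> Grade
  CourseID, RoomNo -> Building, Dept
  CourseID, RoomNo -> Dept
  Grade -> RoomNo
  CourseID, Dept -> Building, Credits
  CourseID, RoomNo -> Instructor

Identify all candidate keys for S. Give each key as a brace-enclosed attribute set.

{CourseID} never appears on the right of any FD, so every key must include it.
{CourseID, Credits} is a candidate key since {CourseID, Credits}⁺ = {Building, CourseID, Credits, Dept, Grade, Instructor, RoomNo} covers every attribute.
{CourseID, Dept} is a candidate key since {CourseID, Dept}⁺ = {Building, CourseID, Credits, Dept, Grade, Instructor, RoomNo} covers every attribute.
{CourseID, Grade} is a candidate key since {CourseID, Grade}⁺ = {Building, CourseID, Credits, Dept, Grade, Instructor, RoomNo} covers every attribute.
{CourseID, RoomNo} is a candidate key since {CourseID, RoomNo}⁺ = {Building, CourseID, Credits, Dept, Grade, Instructor, RoomNo} covers every attribute.
Any other superkey properly contains one of these, so there are no further candidate keys.

{CourseID, Credits}, {CourseID, Dept}, {CourseID, Grade}, {CourseID, RoomNo}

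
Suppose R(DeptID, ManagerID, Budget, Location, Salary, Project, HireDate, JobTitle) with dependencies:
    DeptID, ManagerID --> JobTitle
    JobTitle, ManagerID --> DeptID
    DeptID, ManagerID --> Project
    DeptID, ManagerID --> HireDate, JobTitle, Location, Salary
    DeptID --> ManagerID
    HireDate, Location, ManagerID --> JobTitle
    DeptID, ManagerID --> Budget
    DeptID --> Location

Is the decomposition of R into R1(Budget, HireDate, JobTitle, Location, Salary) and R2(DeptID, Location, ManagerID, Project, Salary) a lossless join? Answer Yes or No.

No

R1 ∩ R2 = {Location, Salary}; its closure under F is {Location, Salary}.
Neither R1 nor R2 is contained in that closure, so the decomposition is lossy.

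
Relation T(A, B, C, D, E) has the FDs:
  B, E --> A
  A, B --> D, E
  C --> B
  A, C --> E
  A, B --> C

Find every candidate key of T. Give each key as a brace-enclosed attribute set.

{A, B}, {A, C}, {B, E}, {C, E}

{A, B}⁺ = {A, B, C, D, E}, which is every attribute, so {A, B} is a candidate key.
{A, C}⁺ = {A, B, C, D, E}, which is every attribute, so {A, C} is a candidate key.
{B, E}⁺ = {A, B, C, D, E}, which is every attribute, so {B, E} is a candidate key.
{C, E}⁺ = {A, B, C, D, E}, which is every attribute, so {C, E} is a candidate key.
Any other superkey properly contains one of these, so there are no further candidate keys.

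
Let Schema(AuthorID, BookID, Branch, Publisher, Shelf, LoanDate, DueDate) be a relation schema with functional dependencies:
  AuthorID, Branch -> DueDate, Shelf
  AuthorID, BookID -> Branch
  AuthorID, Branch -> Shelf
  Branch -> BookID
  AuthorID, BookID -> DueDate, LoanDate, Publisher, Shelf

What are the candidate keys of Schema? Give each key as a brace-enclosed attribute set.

{AuthorID, BookID}, {AuthorID, Branch}

{AuthorID} never appears on the right of any FD, so every key must include it.
{AuthorID, BookID} is a candidate key since {AuthorID, BookID}⁺ = {AuthorID, BookID, Branch, DueDate, LoanDate, Publisher, Shelf} covers every attribute.
{AuthorID, Branch} is a candidate key since {AuthorID, Branch}⁺ = {AuthorID, BookID, Branch, DueDate, LoanDate, Publisher, Shelf} covers every attribute.
No proper subset of any of these is a key, and no other minimal superkey exists.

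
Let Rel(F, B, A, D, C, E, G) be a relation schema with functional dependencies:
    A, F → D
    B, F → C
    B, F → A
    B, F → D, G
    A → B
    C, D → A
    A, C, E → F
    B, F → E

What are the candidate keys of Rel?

{A, C, E}, {A, F}, {B, F}, {C, D, E}, {C, D, F}

{A, F}⁺ = {A, B, C, D, E, F, G}, which is every attribute, so {A, F} is a candidate key.
{B, F}⁺ = {A, B, C, D, E, F, G}, which is every attribute, so {B, F} is a candidate key.
{A, C, E}⁺ = {A, B, C, D, E, F, G}, which is every attribute, so {A, C, E} is a candidate key.
{C, D, E}⁺ = {A, B, C, D, E, F, G}, which is every attribute, so {C, D, E} is a candidate key.
{C, D, F}⁺ = {A, B, C, D, E, F, G}, which is every attribute, so {C, D, F} is a candidate key.
No proper subset of any of these is a key, and no other minimal superkey exists.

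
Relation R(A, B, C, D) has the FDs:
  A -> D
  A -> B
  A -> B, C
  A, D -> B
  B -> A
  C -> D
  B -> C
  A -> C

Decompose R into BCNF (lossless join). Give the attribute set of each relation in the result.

{A, B, C}; {C, D}

Candidate keys of the original relation: {A}, {B}.
{A, B, C, D}: {C} determines {C, D} here but is not a superkey — split on C -> D, giving {C, D} and {A, B, C}.
{C, D} is in BCNF.
{A, B, C} is in BCNF.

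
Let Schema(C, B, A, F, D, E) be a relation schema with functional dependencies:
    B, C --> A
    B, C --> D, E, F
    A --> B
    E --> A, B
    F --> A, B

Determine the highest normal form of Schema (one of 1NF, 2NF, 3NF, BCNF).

Candidate keys: {A, C}, {B, C}, {C, E}, {C, F}. Prime attributes: {A, B, C, E, F}.
A --> B breaks BCNF: {A}⁺ = {A, B}, so {A} is not a superkey.
Its right-hand attributes {B} are all prime, as are those of every other non-superkey FD — the relation is in 3NF.

3NF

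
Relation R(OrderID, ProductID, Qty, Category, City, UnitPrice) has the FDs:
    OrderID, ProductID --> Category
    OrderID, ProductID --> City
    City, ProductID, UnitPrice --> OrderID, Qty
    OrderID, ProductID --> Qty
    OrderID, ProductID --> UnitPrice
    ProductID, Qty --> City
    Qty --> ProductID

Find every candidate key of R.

{City, ProductID, UnitPrice}, {OrderID, ProductID}, {OrderID, Qty}, {Qty, UnitPrice}

{OrderID, ProductID} is a candidate key since {OrderID, ProductID}⁺ = {Category, City, OrderID, ProductID, Qty, UnitPrice} covers every attribute.
{OrderID, Qty} is a candidate key since {OrderID, Qty}⁺ = {Category, City, OrderID, ProductID, Qty, UnitPrice} covers every attribute.
{Qty, UnitPrice} is a candidate key since {Qty, UnitPrice}⁺ = {Category, City, OrderID, ProductID, Qty, UnitPrice} covers every attribute.
{City, ProductID, UnitPrice} is a candidate key since {City, ProductID, UnitPrice}⁺ = {Category, City, OrderID, ProductID, Qty, UnitPrice} covers every attribute.
No proper subset of any of these is a key, and no other minimal superkey exists.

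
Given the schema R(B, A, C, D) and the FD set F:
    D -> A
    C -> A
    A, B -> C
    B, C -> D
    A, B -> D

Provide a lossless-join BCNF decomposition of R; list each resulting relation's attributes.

Candidate keys of the original relation: {A, B}, {B, C}, {B, D}.
Within {A, B, C, D}: {D}⁺ ∩ {A, B, C, D} = {A, D}, not the whole set, so D -> A violates BCNF; decompose into {A, D} and {B, C, D}.
{A, D} has no BCNF violation.
{B, C, D} has no BCNF violation.

{A, D}; {B, C, D}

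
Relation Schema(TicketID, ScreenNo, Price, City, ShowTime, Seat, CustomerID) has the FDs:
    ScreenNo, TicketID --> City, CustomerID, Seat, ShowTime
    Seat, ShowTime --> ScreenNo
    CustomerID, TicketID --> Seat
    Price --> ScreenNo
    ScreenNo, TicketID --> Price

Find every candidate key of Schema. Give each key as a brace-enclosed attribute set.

{CustomerID, ShowTime, TicketID}, {Price, TicketID}, {ScreenNo, TicketID}, {Seat, ShowTime, TicketID}

Attributes never on any right-hand side: {TicketID} — every candidate key must contain it.
{Price, TicketID}⁺ = {City, CustomerID, Price, ScreenNo, Seat, ShowTime, TicketID} — all of the relation — so {Price, TicketID} is a candidate key.
{ScreenNo, TicketID}⁺ = {City, CustomerID, Price, ScreenNo, Seat, ShowTime, TicketID} — all of the relation — so {ScreenNo, TicketID} is a candidate key.
{CustomerID, ShowTime, TicketID}⁺ = {City, CustomerID, Price, ScreenNo, Seat, ShowTime, TicketID} — all of the relation — so {CustomerID, ShowTime, TicketID} is a candidate key.
{Seat, ShowTime, TicketID}⁺ = {City, CustomerID, Price, ScreenNo, Seat, ShowTime, TicketID} — all of the relation — so {Seat, ShowTime, TicketID} is a candidate key.
These are minimal and exhaustive — every other superkey contains one of them.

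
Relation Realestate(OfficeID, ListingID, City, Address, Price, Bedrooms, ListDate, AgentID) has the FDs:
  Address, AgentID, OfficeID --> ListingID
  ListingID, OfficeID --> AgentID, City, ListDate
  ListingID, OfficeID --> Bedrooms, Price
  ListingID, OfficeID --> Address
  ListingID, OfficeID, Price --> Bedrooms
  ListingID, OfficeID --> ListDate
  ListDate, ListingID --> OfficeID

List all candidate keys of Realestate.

{ListDate, ListingID}⁺ = {Address, AgentID, Bedrooms, City, ListDate, ListingID, OfficeID, Price} — all of the relation — so {ListDate, ListingID} is a candidate key.
{ListingID, OfficeID}⁺ = {Address, AgentID, Bedrooms, City, ListDate, ListingID, OfficeID, Price} — all of the relation — so {ListingID, OfficeID} is a candidate key.
{Address, AgentID, OfficeID}⁺ = {Address, AgentID, Bedrooms, City, ListDate, ListingID, OfficeID, Price} — all of the relation — so {Address, AgentID, OfficeID} is a candidate key.
No proper subset of any of these is a key, and no other minimal superkey exists.

{Address, AgentID, OfficeID}, {ListDate, ListingID}, {ListingID, OfficeID}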